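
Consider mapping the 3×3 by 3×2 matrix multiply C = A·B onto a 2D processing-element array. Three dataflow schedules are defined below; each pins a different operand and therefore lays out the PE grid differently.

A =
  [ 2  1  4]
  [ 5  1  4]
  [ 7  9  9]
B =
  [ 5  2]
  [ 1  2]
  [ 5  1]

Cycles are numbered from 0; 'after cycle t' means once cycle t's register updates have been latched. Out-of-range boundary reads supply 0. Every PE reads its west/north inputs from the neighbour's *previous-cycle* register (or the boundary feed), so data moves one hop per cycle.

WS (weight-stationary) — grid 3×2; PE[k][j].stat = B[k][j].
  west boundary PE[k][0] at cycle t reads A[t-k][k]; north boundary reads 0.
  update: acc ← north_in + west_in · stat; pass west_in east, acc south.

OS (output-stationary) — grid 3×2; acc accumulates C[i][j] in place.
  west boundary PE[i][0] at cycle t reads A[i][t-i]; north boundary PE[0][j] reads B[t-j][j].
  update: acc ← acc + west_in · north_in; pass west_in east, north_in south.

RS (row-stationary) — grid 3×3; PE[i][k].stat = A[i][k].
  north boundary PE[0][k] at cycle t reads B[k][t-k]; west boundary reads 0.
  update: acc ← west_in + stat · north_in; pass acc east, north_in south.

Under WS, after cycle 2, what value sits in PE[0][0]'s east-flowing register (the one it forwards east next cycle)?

register = 7

WS (3×2). Following PE[0][0] plus its west/north inputs:
  cycle 0: PE[0][0] → acc 10, east 2, south 10
  cycle 1: PE[0][0] → acc 25, east 5, south 25
  cycle 2: PE[0][0] → acc 35, east 7, south 35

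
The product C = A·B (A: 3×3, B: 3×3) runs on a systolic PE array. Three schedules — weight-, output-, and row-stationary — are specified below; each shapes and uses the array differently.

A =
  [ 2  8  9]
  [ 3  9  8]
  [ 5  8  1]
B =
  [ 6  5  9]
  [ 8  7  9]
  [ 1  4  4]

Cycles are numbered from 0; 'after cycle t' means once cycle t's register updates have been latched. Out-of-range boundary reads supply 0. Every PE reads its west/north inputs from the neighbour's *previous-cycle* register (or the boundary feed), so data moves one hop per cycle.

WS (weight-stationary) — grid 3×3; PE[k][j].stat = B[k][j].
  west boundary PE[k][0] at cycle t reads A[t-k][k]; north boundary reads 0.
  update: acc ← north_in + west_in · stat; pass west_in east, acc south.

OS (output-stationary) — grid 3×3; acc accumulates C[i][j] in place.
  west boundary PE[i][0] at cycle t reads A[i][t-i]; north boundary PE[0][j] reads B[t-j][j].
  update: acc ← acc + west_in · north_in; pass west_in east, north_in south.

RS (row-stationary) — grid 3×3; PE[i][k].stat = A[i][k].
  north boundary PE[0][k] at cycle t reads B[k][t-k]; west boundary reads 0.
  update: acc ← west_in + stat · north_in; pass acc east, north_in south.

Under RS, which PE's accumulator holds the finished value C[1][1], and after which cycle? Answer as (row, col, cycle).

(row, col, cycle) = (1, 2, 4)

RS — PE[1][2] is where C[1][1] collects:
  after 0 — PE[1][2] acc=0, pass-E 0, pass-S 0
  after 1 — PE[1][2] acc=0, pass-E 0, pass-S 0
  after 2 — PE[1][2] acc=0, pass-E 0, pass-S 0
  after 3 — PE[1][2] acc=98, pass-E 98, pass-S 1
  after 4 — PE[1][2] acc=110, pass-E 110, pass-S 4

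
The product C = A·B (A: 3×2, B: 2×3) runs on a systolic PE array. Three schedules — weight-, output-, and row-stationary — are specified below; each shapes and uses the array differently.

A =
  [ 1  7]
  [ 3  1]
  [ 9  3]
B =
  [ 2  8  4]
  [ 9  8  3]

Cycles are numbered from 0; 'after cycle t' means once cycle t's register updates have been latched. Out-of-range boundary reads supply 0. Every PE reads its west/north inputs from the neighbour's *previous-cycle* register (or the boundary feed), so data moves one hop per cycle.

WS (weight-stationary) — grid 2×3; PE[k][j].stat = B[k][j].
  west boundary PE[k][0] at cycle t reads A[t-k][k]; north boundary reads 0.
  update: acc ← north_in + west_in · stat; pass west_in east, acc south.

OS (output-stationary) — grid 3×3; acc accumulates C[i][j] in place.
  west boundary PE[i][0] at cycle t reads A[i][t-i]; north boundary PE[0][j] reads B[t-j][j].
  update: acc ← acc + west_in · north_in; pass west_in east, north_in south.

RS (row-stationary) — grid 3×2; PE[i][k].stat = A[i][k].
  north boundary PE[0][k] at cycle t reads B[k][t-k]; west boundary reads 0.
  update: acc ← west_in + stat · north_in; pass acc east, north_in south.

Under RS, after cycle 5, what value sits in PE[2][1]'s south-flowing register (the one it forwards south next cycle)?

Tracing RS — 3×2 array, target PE[2][1]:
  @0  [1,1]  acc 0  |  →0  ↓0
  @0  [2,0]  acc 0  |  →0  ↓0
  @0  [2,1]  acc 0  |  →0  ↓0
  @1  [1,1]  acc 0  |  →0  ↓0
  @1  [2,0]  acc 0  |  →0  ↓0
  @1  [2,1]  acc 0  |  →0  ↓0
  @2  [1,1]  acc 15  |  →15  ↓9
  @2  [2,0]  acc 18  |  →18  ↓2
  @2  [2,1]  acc 0  |  →0  ↓0
  @3  [1,1]  acc 32  |  →32  ↓8
  @3  [2,0]  acc 72  |  →72  ↓8
  @3  [2,1]  acc 45  |  →45  ↓9
  @4  [1,1]  acc 15  |  →15  ↓3
  @4  [2,0]  acc 36  |  →36  ↓4
  @4  [2,1]  acc 96  |  →96  ↓8
  @5  [1,1]  acc 0  |  →0  ↓0
  @5  [2,0]  acc 0  |  →0  ↓0
  @5  [2,1]  acc 45  |  →45  ↓3

register = 3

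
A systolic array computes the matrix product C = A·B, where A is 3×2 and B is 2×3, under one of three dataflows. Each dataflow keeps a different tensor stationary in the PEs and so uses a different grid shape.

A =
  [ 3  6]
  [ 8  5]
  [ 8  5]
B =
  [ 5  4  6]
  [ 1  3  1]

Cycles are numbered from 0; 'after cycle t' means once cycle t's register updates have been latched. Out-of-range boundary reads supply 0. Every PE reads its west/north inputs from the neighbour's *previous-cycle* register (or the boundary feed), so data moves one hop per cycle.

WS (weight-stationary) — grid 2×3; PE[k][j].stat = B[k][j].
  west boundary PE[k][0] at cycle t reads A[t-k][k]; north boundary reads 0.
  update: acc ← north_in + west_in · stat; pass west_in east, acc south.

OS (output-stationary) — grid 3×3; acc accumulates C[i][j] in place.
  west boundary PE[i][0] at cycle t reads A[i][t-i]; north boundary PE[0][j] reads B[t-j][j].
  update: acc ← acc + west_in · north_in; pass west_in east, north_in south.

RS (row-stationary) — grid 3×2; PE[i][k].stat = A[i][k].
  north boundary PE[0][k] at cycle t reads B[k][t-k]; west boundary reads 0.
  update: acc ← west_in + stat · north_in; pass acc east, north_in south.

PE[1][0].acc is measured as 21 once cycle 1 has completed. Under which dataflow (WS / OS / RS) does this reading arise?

dataflow = WS

WS [2×3] PE[1][0] across cycles:
  step 0 · PE1,0: acc=0; fwd→0 fwd↓0
  step 1 · PE1,0: acc=21; fwd→6 fwd↓21
OS [3×3] PE[1][0] across cycles:
  step 0 · PE1,0: acc=0; fwd→0 fwd↓0
  step 1 · PE1,0: acc=40; fwd→8 fwd↓5
RS [3×2] PE[1][0] across cycles:
  step 0 · PE1,0: acc=0; fwd→0 fwd↓0
  step 1 · PE1,0: acc=40; fwd→40 fwd↓5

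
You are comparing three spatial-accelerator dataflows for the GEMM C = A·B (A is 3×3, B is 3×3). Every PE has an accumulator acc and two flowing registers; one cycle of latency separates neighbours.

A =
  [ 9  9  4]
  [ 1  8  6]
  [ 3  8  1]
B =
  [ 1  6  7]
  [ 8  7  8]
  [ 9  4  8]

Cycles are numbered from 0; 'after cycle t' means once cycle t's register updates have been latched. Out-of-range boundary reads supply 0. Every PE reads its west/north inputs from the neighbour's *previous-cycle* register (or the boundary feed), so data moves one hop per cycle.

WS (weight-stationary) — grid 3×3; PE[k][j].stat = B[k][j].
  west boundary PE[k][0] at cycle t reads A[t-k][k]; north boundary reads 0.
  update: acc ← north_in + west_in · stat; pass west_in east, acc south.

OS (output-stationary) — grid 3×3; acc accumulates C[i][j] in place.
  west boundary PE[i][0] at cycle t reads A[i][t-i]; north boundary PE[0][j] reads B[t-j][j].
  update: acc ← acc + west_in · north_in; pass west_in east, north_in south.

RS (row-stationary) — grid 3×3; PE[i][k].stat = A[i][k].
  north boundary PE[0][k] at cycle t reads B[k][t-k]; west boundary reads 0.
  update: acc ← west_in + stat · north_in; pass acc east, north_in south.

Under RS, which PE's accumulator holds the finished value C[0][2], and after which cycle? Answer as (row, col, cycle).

RS — PE[0][2] is where C[0][2] collects:
  @0  [0,2]  acc 0  |  →0  ↓0
  @1  [0,2]  acc 0  |  →0  ↓0
  @2  [0,2]  acc 117  |  →117  ↓9
  @3  [0,2]  acc 133  |  →133  ↓4
  @4  [0,2]  acc 167  |  →167  ↓8

(row, col, cycle) = (0, 2, 4)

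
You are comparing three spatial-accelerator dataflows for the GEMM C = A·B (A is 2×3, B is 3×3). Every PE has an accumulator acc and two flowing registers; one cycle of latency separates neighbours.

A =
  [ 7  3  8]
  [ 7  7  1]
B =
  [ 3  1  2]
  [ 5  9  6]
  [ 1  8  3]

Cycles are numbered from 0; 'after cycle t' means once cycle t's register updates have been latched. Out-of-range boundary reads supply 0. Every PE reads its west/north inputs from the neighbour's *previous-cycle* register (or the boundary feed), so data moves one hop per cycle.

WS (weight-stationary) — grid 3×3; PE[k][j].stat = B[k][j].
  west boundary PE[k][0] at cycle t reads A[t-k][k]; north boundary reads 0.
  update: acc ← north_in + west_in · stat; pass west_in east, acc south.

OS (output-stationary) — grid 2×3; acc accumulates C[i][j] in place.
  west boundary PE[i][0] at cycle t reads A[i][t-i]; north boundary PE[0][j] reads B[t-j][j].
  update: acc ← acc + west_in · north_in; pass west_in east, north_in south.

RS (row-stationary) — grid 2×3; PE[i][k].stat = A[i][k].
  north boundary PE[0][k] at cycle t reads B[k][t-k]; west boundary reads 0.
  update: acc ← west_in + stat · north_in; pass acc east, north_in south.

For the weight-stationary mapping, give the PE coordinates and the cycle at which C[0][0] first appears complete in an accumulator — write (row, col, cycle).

WS — PE[2][0] is where C[0][0] collects:
  c0 r2c0: 0 / 0 / 0
  c1 r2c0: 0 / 0 / 0
  c2 r2c0: 44 / 8 / 44

(row, col, cycle) = (2, 0, 2)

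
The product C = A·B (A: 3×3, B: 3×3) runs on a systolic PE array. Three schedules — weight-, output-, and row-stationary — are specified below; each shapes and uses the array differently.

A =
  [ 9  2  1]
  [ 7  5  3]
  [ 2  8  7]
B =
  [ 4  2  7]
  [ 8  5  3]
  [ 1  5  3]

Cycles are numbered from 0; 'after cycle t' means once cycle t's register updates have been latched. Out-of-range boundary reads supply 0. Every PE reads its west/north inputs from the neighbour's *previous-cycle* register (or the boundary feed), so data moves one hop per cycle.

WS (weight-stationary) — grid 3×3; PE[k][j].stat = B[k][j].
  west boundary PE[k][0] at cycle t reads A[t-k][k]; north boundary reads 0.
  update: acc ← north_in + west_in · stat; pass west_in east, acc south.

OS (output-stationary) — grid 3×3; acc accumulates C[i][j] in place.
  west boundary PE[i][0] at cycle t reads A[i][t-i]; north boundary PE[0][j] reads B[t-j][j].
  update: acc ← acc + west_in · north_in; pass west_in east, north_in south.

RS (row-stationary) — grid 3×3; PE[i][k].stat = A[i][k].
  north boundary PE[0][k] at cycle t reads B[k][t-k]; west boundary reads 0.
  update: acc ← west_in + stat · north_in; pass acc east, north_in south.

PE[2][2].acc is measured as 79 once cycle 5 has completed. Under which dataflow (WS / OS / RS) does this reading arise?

— WS: 3×3; PE[2][2] trace:
  0: (2,2).acc=0  regs=<0,0>
  1: (2,2).acc=0  regs=<0,0>
  2: (2,2).acc=0  regs=<0,0>
  3: (2,2).acc=0  regs=<0,0>
  4: (2,2).acc=72  regs=<1,72>
  5: (2,2).acc=73  regs=<3,73>
— OS: 3×3; PE[2][2] trace:
  0: (2,2).acc=0  regs=<0,0>
  1: (2,2).acc=0  regs=<0,0>
  2: (2,2).acc=0  regs=<0,0>
  3: (2,2).acc=0  regs=<0,0>
  4: (2,2).acc=14  regs=<2,7>
  5: (2,2).acc=38  regs=<8,3>
— RS: 3×3; PE[2][2] trace:
  0: (2,2).acc=0  regs=<0,0>
  1: (2,2).acc=0  regs=<0,0>
  2: (2,2).acc=0  regs=<0,0>
  3: (2,2).acc=0  regs=<0,0>
  4: (2,2).acc=79  regs=<79,1>
  5: (2,2).acc=79  regs=<79,5>

dataflow = RS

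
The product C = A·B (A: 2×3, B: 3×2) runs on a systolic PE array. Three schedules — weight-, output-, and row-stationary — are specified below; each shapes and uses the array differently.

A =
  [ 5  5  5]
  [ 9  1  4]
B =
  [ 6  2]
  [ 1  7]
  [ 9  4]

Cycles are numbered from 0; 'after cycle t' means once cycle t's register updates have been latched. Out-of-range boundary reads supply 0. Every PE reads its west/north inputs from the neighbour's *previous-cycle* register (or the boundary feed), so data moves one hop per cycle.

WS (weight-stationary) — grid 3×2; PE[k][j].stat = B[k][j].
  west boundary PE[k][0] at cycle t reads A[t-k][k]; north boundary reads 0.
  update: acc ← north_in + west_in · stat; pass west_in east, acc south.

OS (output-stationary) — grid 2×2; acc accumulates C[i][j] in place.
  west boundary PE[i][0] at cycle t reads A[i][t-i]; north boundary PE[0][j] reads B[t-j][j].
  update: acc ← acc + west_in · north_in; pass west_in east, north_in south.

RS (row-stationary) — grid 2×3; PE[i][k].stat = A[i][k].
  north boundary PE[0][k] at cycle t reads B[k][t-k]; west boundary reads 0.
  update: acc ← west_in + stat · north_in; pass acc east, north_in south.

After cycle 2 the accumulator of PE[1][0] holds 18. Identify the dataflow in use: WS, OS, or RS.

— WS: 3×2; PE[1][0] trace:
  c0 r1c0: 0 / 0 / 0
  c1 r1c0: 35 / 5 / 35
  c2 r1c0: 55 / 1 / 55
— OS: 2×2; PE[1][0] trace:
  c0 r1c0: 0 / 0 / 0
  c1 r1c0: 54 / 9 / 6
  c2 r1c0: 55 / 1 / 1
— RS: 2×3; PE[1][0] trace:
  c0 r1c0: 0 / 0 / 0
  c1 r1c0: 54 / 54 / 6
  c2 r1c0: 18 / 18 / 2

dataflow = RS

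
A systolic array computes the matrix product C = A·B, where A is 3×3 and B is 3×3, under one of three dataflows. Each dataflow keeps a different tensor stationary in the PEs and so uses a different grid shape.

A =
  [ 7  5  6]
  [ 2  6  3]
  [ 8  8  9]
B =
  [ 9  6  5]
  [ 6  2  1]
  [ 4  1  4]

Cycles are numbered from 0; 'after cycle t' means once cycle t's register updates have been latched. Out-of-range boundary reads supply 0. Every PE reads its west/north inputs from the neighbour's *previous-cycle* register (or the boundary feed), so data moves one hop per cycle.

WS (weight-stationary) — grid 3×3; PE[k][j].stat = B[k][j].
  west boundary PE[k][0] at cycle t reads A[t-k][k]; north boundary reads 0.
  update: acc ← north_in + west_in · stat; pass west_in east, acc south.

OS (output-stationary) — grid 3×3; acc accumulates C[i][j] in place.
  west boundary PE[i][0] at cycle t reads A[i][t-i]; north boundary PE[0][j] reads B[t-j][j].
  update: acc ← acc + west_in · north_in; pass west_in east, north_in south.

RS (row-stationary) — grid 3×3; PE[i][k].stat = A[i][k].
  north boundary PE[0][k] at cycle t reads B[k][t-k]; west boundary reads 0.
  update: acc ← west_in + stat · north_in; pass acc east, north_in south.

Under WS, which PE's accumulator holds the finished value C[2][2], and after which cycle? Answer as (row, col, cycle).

Under WS, C[2][2] lands at PE[2][2]:
  cycle 0: PE[2][2] → acc 0, east 0, south 0
  cycle 1: PE[2][2] → acc 0, east 0, south 0
  cycle 2: PE[2][2] → acc 0, east 0, south 0
  cycle 3: PE[2][2] → acc 0, east 0, south 0
  cycle 4: PE[2][2] → acc 64, east 6, south 64
  cycle 5: PE[2][2] → acc 28, east 3, south 28
  cycle 6: PE[2][2] → acc 84, east 9, south 84

(row, col, cycle) = (2, 2, 6)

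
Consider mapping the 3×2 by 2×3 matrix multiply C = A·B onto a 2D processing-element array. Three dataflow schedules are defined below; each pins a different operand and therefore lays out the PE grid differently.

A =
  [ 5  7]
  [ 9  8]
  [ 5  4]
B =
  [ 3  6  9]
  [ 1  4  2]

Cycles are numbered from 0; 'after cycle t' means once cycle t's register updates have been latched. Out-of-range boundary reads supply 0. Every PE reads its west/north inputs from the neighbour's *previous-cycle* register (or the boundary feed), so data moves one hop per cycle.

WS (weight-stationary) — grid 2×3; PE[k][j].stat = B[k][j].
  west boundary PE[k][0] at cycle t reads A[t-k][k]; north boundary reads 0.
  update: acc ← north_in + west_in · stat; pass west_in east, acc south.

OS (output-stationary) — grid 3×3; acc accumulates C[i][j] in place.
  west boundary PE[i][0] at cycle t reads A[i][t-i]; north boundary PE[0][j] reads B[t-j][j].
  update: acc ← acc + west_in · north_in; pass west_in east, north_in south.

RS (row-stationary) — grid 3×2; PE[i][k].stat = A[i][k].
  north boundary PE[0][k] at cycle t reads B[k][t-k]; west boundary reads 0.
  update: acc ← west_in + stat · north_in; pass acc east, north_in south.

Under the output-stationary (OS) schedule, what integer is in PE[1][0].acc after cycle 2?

OS on a 3×3 grid — tracing PE[1][0] and its feeders:
  cycle 0: PE[0][0] → acc 15, east 5, south 3
  cycle 0: PE[1][0] → acc 0, east 0, south 0
  cycle 1: PE[0][0] → acc 22, east 7, south 1
  cycle 1: PE[1][0] → acc 27, east 9, south 3
  cycle 2: PE[0][0] → acc 22, east 0, south 0
  cycle 2: PE[1][0] → acc 35, east 8, south 1

PE[1][0].acc = 35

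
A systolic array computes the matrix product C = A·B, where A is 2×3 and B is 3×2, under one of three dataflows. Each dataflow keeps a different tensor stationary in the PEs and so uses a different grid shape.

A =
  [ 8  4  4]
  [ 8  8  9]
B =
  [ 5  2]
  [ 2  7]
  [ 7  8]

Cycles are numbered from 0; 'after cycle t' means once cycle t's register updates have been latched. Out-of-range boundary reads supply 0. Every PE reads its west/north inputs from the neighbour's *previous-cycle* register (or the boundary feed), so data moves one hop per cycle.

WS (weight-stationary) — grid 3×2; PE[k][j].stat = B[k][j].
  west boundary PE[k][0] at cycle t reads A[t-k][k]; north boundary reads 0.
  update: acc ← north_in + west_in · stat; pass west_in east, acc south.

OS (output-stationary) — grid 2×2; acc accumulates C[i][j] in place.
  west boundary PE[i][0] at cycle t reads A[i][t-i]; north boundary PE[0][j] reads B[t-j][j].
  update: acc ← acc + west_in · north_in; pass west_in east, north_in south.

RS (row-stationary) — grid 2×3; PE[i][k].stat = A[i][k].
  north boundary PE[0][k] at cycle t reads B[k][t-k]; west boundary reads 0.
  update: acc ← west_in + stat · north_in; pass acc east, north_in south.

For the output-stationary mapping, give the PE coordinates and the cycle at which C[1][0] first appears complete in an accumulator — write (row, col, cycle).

(row, col, cycle) = (1, 0, 3)

OS: C[1][0] accumulates in PE[1][0]:
  0: (1,0).acc=0  regs=<0,0>
  1: (1,0).acc=40  regs=<8,5>
  2: (1,0).acc=56  regs=<8,2>
  3: (1,0).acc=119  regs=<9,7>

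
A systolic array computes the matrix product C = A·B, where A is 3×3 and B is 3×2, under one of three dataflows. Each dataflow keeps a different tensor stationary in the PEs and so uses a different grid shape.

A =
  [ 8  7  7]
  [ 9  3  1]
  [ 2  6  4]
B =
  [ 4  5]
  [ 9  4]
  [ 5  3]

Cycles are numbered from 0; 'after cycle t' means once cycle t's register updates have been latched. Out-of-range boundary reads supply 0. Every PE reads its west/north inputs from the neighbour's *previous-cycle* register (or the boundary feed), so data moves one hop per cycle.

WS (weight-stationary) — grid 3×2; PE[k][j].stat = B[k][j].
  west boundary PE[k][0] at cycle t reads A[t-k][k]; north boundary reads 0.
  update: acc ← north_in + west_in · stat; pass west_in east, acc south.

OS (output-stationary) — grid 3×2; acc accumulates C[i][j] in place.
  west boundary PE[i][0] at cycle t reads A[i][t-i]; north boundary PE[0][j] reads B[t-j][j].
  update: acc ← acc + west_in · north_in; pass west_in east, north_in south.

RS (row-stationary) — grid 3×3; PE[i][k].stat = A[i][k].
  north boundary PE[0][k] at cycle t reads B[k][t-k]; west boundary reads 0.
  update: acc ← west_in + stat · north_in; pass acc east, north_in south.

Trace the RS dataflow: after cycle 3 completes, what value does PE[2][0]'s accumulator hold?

PE[2][0].acc = 10

RS (3×3). Following PE[2][0] plus its west/north inputs:
  step 0 · PE1,0: acc=0; fwd→0 fwd↓0
  step 0 · PE2,0: acc=0; fwd→0 fwd↓0
  step 1 · PE1,0: acc=36; fwd→36 fwd↓4
  step 1 · PE2,0: acc=0; fwd→0 fwd↓0
  step 2 · PE1,0: acc=45; fwd→45 fwd↓5
  step 2 · PE2,0: acc=8; fwd→8 fwd↓4
  step 3 · PE1,0: acc=0; fwd→0 fwd↓0
  step 3 · PE2,0: acc=10; fwd→10 fwd↓5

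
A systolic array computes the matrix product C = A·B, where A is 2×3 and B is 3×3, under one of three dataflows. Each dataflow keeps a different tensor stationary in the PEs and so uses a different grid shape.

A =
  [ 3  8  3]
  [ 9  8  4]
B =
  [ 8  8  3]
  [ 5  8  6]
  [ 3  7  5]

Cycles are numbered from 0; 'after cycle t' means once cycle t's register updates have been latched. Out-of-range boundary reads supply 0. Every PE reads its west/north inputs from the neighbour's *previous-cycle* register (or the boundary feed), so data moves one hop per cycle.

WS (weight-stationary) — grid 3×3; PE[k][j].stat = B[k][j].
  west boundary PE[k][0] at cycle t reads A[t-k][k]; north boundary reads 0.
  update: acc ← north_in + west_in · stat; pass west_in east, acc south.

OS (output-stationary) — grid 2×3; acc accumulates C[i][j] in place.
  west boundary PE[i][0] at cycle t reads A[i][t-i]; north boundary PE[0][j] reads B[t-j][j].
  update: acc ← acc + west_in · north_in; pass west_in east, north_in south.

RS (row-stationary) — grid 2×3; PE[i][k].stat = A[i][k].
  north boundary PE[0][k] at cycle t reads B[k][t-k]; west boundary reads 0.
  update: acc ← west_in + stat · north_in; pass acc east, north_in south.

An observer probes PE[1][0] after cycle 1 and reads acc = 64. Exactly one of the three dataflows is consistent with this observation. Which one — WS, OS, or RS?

dataflow = WS

WS [3×3] PE[1][0] across cycles:
  @0  [1,0]  acc 0  |  →0  ↓0
  @1  [1,0]  acc 64  |  →8  ↓64
OS [2×3] PE[1][0] across cycles:
  @0  [1,0]  acc 0  |  →0  ↓0
  @1  [1,0]  acc 72  |  →9  ↓8
RS [2×3] PE[1][0] across cycles:
  @0  [1,0]  acc 0  |  →0  ↓0
  @1  [1,0]  acc 72  |  →72  ↓8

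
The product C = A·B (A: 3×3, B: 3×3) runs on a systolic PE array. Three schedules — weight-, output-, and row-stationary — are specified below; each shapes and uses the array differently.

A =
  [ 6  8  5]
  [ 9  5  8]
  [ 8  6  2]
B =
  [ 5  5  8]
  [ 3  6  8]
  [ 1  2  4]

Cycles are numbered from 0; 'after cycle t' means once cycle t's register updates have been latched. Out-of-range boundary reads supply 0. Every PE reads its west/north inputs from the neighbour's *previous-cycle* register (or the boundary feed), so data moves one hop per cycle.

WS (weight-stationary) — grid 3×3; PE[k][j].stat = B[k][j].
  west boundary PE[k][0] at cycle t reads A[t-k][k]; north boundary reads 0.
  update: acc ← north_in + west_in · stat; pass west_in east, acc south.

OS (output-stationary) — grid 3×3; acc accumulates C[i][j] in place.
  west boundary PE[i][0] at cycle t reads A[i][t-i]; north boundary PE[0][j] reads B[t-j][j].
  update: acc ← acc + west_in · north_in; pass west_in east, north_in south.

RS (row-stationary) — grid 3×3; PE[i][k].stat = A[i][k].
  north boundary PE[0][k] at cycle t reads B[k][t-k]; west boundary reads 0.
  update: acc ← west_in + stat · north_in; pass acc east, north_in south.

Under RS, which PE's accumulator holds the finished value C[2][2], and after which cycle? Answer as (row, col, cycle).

RS — PE[2][2] is where C[2][2] collects:
  0: (2,2).acc=0  regs=<0,0>
  1: (2,2).acc=0  regs=<0,0>
  2: (2,2).acc=0  regs=<0,0>
  3: (2,2).acc=0  regs=<0,0>
  4: (2,2).acc=60  regs=<60,1>
  5: (2,2).acc=80  regs=<80,2>
  6: (2,2).acc=120  regs=<120,4>

(row, col, cycle) = (2, 2, 6)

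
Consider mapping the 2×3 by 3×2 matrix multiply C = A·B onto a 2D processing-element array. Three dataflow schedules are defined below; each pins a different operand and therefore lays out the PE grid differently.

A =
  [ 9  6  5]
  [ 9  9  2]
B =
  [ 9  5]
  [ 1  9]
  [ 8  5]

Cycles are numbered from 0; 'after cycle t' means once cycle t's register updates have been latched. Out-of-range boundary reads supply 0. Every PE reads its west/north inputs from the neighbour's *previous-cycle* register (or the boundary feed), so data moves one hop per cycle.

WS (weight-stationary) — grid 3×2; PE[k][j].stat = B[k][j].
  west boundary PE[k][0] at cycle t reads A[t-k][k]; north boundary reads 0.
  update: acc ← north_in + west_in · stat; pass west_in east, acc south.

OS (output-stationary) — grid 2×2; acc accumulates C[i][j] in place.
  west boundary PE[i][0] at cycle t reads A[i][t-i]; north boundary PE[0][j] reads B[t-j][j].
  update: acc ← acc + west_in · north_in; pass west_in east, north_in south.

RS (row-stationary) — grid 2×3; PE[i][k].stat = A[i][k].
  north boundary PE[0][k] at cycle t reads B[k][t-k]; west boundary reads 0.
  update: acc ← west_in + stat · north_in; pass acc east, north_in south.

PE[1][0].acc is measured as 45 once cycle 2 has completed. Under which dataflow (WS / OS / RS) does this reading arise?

dataflow = RS

— WS: 3×2; PE[1][0] trace:
  [0] (1,0) acc=0 (h:0 v:0)
  [1] (1,0) acc=87 (h:6 v:87)
  [2] (1,0) acc=90 (h:9 v:90)
— OS: 2×2; PE[1][0] trace:
  [0] (1,0) acc=0 (h:0 v:0)
  [1] (1,0) acc=81 (h:9 v:9)
  [2] (1,0) acc=90 (h:9 v:1)
— RS: 2×3; PE[1][0] trace:
  [0] (1,0) acc=0 (h:0 v:0)
  [1] (1,0) acc=81 (h:81 v:9)
  [2] (1,0) acc=45 (h:45 v:5)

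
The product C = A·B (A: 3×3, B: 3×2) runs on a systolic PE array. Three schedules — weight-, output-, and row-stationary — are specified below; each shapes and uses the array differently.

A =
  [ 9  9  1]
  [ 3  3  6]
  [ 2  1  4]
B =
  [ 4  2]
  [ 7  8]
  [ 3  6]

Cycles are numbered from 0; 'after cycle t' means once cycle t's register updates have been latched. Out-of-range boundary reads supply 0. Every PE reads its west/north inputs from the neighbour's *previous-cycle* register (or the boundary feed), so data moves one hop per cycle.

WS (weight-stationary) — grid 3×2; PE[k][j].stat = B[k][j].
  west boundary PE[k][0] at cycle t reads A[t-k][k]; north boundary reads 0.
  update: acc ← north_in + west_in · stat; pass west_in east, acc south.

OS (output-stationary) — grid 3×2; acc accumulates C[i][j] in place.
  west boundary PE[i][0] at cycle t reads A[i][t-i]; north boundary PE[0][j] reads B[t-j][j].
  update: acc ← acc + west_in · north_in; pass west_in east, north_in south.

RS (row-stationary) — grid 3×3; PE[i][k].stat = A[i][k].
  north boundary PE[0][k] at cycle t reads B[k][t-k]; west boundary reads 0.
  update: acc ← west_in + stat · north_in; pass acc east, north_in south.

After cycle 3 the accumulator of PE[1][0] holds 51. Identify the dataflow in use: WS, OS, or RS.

dataflow = OS

— WS: 3×2; PE[1][0] trace:
  @0  [1,0]  acc 0  |  →0  ↓0
  @1  [1,0]  acc 99  |  →9  ↓99
  @2  [1,0]  acc 33  |  →3  ↓33
  @3  [1,0]  acc 15  |  →1  ↓15
— OS: 3×2; PE[1][0] trace:
  @0  [1,0]  acc 0  |  →0  ↓0
  @1  [1,0]  acc 12  |  →3  ↓4
  @2  [1,0]  acc 33  |  →3  ↓7
  @3  [1,0]  acc 51  |  →6  ↓3
— RS: 3×3; PE[1][0] trace:
  @0  [1,0]  acc 0  |  →0  ↓0
  @1  [1,0]  acc 12  |  →12  ↓4
  @2  [1,0]  acc 6  |  →6  ↓2
  @3  [1,0]  acc 0  |  →0  ↓0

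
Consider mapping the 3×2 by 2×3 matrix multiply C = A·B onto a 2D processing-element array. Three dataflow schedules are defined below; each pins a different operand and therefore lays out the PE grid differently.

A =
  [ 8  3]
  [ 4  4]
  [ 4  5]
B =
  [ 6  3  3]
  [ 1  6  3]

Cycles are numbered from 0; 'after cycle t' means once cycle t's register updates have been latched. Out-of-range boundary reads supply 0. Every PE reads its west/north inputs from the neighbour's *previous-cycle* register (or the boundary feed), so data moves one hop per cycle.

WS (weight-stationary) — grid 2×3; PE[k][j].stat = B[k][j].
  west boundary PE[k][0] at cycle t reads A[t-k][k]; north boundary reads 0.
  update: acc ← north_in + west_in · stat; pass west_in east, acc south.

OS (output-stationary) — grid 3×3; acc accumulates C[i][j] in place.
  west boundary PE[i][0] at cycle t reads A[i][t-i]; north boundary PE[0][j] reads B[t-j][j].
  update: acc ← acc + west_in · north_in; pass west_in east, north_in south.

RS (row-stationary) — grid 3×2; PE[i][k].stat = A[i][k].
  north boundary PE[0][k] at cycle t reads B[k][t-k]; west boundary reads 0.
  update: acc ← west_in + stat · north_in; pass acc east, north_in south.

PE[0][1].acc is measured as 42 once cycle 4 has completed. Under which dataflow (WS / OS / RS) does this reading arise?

WS (2×3 grid), PE[0][1]:
  after 0 — PE[0][1] acc=0, pass-E 0, pass-S 0
  after 1 — PE[0][1] acc=24, pass-E 8, pass-S 24
  after 2 — PE[0][1] acc=12, pass-E 4, pass-S 12
  after 3 — PE[0][1] acc=12, pass-E 4, pass-S 12
  after 4 — PE[0][1] acc=0, pass-E 0, pass-S 0
OS (3×3 grid), PE[0][1]:
  after 0 — PE[0][1] acc=0, pass-E 0, pass-S 0
  after 1 — PE[0][1] acc=24, pass-E 8, pass-S 3
  after 2 — PE[0][1] acc=42, pass-E 3, pass-S 6
  after 3 — PE[0][1] acc=42, pass-E 0, pass-S 0
  after 4 — PE[0][1] acc=42, pass-E 0, pass-S 0
RS (3×2 grid), PE[0][1]:
  after 0 — PE[0][1] acc=0, pass-E 0, pass-S 0
  after 1 — PE[0][1] acc=51, pass-E 51, pass-S 1
  after 2 — PE[0][1] acc=42, pass-E 42, pass-S 6
  after 3 — PE[0][1] acc=33, pass-E 33, pass-S 3
  after 4 — PE[0][1] acc=0, pass-E 0, pass-S 0

dataflow = OS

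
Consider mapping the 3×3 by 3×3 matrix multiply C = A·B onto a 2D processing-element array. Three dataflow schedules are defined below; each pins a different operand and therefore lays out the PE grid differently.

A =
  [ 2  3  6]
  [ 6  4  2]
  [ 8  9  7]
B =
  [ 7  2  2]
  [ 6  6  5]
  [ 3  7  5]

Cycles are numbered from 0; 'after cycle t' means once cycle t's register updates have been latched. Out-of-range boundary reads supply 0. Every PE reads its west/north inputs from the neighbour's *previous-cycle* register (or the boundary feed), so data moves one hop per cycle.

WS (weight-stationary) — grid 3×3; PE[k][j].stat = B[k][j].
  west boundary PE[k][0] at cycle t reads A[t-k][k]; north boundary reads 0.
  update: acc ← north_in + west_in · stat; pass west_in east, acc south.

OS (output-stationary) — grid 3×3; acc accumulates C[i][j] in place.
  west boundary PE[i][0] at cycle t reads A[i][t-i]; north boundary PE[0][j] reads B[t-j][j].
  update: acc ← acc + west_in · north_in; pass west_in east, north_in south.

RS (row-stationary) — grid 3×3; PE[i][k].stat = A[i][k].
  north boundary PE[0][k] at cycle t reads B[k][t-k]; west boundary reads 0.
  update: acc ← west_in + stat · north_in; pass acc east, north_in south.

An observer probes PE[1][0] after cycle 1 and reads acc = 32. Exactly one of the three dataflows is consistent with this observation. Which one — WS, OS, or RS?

Under WS (3×3), PE[1][0]:
  cycle 0: PE[1][0] → acc 0, east 0, south 0
  cycle 1: PE[1][0] → acc 32, east 3, south 32
Under OS (3×3), PE[1][0]:
  cycle 0: PE[1][0] → acc 0, east 0, south 0
  cycle 1: PE[1][0] → acc 42, east 6, south 7
Under RS (3×3), PE[1][0]:
  cycle 0: PE[1][0] → acc 0, east 0, south 0
  cycle 1: PE[1][0] → acc 42, east 42, south 7

dataflow = WS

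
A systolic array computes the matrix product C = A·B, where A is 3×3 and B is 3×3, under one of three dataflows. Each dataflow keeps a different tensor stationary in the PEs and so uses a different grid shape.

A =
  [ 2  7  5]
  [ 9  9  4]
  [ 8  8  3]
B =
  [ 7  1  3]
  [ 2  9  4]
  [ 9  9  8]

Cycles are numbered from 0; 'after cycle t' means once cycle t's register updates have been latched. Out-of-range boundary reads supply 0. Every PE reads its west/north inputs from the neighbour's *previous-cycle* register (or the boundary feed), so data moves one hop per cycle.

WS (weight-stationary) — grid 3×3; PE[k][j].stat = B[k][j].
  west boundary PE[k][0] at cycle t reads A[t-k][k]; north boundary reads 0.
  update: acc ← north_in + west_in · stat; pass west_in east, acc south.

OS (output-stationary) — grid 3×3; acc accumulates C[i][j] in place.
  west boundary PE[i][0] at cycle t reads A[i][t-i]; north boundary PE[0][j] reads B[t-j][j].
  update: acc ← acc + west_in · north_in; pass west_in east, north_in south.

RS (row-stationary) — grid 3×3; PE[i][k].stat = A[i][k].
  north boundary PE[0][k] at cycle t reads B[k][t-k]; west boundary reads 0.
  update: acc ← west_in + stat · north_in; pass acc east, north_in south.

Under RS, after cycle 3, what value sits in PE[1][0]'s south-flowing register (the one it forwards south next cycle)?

register = 3

RS (3×3). Following PE[1][0] plus its west/north inputs:
  step 0 · PE0,0: acc=14; fwd→14 fwd↓7
  step 0 · PE1,0: acc=0; fwd→0 fwd↓0
  step 1 · PE0,0: acc=2; fwd→2 fwd↓1
  step 1 · PE1,0: acc=63; fwd→63 fwd↓7
  step 2 · PE0,0: acc=6; fwd→6 fwd↓3
  step 2 · PE1,0: acc=9; fwd→9 fwd↓1
  step 3 · PE0,0: acc=0; fwd→0 fwd↓0
  step 3 · PE1,0: acc=27; fwd→27 fwd↓3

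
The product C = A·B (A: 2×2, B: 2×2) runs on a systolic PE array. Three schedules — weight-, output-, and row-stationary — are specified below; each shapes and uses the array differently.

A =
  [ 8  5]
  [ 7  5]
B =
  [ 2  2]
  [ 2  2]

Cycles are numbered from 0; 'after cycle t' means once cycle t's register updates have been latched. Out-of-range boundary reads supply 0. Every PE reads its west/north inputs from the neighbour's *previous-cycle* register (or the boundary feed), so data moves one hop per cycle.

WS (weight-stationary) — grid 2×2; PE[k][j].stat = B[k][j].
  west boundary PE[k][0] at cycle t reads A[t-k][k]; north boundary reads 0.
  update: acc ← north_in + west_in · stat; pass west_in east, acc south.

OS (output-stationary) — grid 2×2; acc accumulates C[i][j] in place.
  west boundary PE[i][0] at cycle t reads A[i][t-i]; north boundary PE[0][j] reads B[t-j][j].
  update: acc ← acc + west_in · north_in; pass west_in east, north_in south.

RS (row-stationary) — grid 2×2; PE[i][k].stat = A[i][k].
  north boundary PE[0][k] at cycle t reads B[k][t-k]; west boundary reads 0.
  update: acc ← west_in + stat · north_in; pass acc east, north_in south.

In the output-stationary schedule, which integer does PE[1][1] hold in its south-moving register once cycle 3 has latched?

register = 2

OS 2×2: PE[1][1] cycle-by-cycle (with neighbour feeds):
  cycle 0: PE[0][1] → acc 0, east 0, south 0
  cycle 0: PE[1][0] → acc 0, east 0, south 0
  cycle 0: PE[1][1] → acc 0, east 0, south 0
  cycle 1: PE[0][1] → acc 16, east 8, south 2
  cycle 1: PE[1][0] → acc 14, east 7, south 2
  cycle 1: PE[1][1] → acc 0, east 0, south 0
  cycle 2: PE[0][1] → acc 26, east 5, south 2
  cycle 2: PE[1][0] → acc 24, east 5, south 2
  cycle 2: PE[1][1] → acc 14, east 7, south 2
  cycle 3: PE[0][1] → acc 26, east 0, south 0
  cycle 3: PE[1][0] → acc 24, east 0, south 0
  cycle 3: PE[1][1] → acc 24, east 5, south 2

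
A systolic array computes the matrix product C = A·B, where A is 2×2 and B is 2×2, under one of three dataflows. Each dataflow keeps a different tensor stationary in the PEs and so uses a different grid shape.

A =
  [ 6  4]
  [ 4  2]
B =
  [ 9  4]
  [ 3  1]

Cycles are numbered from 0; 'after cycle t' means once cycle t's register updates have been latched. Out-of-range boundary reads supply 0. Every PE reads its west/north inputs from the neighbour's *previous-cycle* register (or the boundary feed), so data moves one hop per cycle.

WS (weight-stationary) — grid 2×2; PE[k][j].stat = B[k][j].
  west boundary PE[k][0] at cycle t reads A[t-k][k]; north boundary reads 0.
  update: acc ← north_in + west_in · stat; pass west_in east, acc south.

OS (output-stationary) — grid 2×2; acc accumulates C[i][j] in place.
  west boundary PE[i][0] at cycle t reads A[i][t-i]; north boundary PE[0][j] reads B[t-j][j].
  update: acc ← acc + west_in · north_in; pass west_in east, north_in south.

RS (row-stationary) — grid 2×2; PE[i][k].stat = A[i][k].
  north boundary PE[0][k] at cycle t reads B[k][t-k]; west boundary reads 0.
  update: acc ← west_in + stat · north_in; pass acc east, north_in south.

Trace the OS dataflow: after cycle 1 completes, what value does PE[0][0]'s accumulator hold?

Tracing OS — 2×2 array, target PE[0][0]:
  after 0 — PE[0][0] acc=54, pass-E 6, pass-S 9
  after 1 — PE[0][0] acc=66, pass-E 4, pass-S 3

PE[0][0].acc = 66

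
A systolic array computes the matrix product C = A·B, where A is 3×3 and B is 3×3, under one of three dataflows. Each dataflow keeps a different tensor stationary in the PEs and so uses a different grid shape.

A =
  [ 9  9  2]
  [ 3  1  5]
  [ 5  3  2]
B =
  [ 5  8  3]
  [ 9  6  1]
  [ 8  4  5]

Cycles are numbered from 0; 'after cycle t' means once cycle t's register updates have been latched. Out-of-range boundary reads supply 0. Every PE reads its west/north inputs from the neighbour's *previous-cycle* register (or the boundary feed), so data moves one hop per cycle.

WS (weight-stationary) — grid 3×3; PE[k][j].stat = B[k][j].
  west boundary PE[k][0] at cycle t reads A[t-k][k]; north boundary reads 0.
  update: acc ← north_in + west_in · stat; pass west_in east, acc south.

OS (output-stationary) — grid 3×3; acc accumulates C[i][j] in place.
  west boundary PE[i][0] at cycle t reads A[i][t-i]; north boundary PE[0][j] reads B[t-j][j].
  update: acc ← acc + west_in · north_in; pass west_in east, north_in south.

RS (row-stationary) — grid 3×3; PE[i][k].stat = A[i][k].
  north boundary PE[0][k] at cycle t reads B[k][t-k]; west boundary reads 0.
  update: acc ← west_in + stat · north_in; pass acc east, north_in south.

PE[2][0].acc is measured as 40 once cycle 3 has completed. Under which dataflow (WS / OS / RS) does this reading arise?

WS (3×3 grid), PE[2][0]:
  [0] (2,0) acc=0 (h:0 v:0)
  [1] (2,0) acc=0 (h:0 v:0)
  [2] (2,0) acc=142 (h:2 v:142)
  [3] (2,0) acc=64 (h:5 v:64)
OS (3×3 grid), PE[2][0]:
  [0] (2,0) acc=0 (h:0 v:0)
  [1] (2,0) acc=0 (h:0 v:0)
  [2] (2,0) acc=25 (h:5 v:5)
  [3] (2,0) acc=52 (h:3 v:9)
RS (3×3 grid), PE[2][0]:
  [0] (2,0) acc=0 (h:0 v:0)
  [1] (2,0) acc=0 (h:0 v:0)
  [2] (2,0) acc=25 (h:25 v:5)
  [3] (2,0) acc=40 (h:40 v:8)

dataflow = RS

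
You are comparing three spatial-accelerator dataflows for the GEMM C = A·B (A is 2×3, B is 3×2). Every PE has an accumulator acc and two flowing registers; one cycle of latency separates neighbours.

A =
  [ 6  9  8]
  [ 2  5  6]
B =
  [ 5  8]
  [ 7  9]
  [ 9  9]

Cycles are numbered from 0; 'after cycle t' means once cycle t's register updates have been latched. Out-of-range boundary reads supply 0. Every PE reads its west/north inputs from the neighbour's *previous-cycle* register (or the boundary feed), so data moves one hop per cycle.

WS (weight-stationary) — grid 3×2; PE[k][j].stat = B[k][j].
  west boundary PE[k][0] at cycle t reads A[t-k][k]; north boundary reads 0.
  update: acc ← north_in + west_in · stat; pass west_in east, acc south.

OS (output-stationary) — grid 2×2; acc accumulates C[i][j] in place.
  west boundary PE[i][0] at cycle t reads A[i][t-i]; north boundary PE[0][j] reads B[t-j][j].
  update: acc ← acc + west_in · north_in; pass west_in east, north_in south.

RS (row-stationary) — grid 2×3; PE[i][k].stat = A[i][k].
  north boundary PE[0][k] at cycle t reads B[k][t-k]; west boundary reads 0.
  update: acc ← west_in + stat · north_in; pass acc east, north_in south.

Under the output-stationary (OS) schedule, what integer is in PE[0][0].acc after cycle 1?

PE[0][0].acc = 93

OS 2×2: PE[0][0] cycle-by-cycle (with neighbour feeds):
  t=0 PE[0][0]: acc=30 h=6 v=5
  t=1 PE[0][0]: acc=93 h=9 v=7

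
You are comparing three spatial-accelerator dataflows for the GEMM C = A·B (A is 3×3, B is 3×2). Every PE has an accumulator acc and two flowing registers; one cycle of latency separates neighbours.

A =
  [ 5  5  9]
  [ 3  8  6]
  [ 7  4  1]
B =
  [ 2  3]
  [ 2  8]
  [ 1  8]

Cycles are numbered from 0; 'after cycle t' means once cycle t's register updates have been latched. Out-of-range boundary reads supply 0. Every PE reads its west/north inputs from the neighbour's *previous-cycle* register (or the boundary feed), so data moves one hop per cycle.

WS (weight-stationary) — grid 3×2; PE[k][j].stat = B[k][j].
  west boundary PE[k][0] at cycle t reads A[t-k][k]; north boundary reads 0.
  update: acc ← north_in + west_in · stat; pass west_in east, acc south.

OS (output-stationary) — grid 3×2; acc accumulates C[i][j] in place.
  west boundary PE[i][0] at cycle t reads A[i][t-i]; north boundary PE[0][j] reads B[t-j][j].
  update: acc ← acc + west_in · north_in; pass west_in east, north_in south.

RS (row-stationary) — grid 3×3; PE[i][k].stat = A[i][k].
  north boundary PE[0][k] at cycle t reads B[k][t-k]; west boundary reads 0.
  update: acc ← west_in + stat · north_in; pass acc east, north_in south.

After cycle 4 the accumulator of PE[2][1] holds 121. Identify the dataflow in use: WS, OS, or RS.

WS [3×2] PE[2][1] across cycles:
  c0 r2c1: 0 / 0 / 0
  c1 r2c1: 0 / 0 / 0
  c2 r2c1: 0 / 0 / 0
  c3 r2c1: 127 / 9 / 127
  c4 r2c1: 121 / 6 / 121
OS [3×2] PE[2][1] across cycles:
  c0 r2c1: 0 / 0 / 0
  c1 r2c1: 0 / 0 / 0
  c2 r2c1: 0 / 0 / 0
  c3 r2c1: 21 / 7 / 3
  c4 r2c1: 53 / 4 / 8
RS [3×3] PE[2][1] across cycles:
  c0 r2c1: 0 / 0 / 0
  c1 r2c1: 0 / 0 / 0
  c2 r2c1: 0 / 0 / 0
  c3 r2c1: 22 / 22 / 2
  c4 r2c1: 53 / 53 / 8

dataflow = WS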